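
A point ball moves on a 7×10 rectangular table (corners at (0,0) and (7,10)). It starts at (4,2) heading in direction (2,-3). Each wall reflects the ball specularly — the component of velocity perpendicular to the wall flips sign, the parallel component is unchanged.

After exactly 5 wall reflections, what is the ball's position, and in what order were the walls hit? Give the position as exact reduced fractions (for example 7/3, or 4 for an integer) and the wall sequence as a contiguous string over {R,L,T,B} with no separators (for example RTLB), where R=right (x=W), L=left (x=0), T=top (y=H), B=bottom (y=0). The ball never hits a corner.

Final position: (14/3,0)
Wall sequence: BRTLB

1. t=2/3 → B at (16/3,0); v=(2,3)
2. t=5/6 → R at (7,5/2); v=(-2,3)
3. t=5/2 → T at (2,10); v=(-2,-3)
4. t=1 → L at (0,7); v=(2,-3)
5. t=7/3 → B at (14/3,0); v=(2,3)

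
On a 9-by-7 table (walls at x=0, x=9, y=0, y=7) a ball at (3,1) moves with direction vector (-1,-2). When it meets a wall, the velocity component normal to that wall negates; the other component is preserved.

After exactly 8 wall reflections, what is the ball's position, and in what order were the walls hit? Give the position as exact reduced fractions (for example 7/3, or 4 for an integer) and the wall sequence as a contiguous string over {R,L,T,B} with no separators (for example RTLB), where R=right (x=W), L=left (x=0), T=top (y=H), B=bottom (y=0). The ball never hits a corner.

1. t=1/2 → B at (5/2,0); v=(-1,2)
2. t=5/2 → L at (0,5); v=(1,2)
3. t=1 → T at (1,7); v=(1,-2)
4. t=7/2 → B at (9/2,0); v=(1,2)
5. t=7/2 → T at (8,7); v=(1,-2)
6. t=1 → R at (9,5); v=(-1,-2)
7. t=5/2 → B at (13/2,0); v=(-1,2)
8. t=7/2 → T at (3,7); v=(-1,-2)

Final position: (3,7)
Wall sequence: BLTBTRBT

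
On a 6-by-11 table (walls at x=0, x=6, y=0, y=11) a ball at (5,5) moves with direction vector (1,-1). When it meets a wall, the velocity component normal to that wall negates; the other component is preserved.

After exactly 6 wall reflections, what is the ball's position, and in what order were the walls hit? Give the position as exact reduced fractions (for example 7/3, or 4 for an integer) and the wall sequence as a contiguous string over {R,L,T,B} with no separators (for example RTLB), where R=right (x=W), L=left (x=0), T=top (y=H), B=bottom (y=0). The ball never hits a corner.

1. t=1 → R at (6,4); v=(-1,-1)
2. t=4 → B at (2,0); v=(-1,1)
3. t=2 → L at (0,2); v=(1,1)
4. t=6 → R at (6,8); v=(-1,1)
5. t=3 → T at (3,11); v=(-1,-1)
6. t=3 → L at (0,8); v=(1,-1)

Final position: (0,8)
Wall sequence: RBLRTL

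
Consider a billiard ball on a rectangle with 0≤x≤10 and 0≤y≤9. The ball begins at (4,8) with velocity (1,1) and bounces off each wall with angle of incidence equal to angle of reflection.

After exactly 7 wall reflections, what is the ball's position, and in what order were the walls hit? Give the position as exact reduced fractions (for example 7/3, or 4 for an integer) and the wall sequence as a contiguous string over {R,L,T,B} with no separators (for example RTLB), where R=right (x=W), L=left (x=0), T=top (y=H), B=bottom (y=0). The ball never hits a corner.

1. t=1 → T at (5,9); v=(1,-1)
2. t=5 → R at (10,4); v=(-1,-1)
3. t=4 → B at (6,0); v=(-1,1)
4. t=6 → L at (0,6); v=(1,1)
5. t=3 → T at (3,9); v=(1,-1)
6. t=7 → R at (10,2); v=(-1,-1)
7. t=2 → B at (8,0); v=(-1,1)

Final position: (8,0)
Wall sequence: TRBLTRB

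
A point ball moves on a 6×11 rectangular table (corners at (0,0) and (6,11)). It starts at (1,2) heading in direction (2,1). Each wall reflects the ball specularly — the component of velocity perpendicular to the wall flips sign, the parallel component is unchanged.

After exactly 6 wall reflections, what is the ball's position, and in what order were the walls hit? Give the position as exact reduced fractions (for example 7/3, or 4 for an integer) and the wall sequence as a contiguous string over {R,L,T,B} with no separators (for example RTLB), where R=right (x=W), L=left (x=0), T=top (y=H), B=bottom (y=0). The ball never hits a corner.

1. t=5/2 → R at (6,9/2); v=(-2,1)
2. t=3 → L at (0,15/2); v=(2,1)
3. t=3 → R at (6,21/2); v=(-2,1)
4. t=1/2 → T at (5,11); v=(-2,-1)
5. t=5/2 → L at (0,17/2); v=(2,-1)
6. t=3 → R at (6,11/2); v=(-2,-1)

Final position: (6,11/2)
Wall sequence: RLRTLR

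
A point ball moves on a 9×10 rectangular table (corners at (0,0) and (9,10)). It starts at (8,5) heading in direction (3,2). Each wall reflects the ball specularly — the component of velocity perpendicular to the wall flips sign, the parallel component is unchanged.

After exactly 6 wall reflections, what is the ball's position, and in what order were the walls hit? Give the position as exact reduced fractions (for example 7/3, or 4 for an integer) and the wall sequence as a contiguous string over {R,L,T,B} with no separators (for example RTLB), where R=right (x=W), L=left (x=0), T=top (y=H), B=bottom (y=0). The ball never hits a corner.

Final position: (0,11/3)
Wall sequence: RTLRBL

1. t=1/3 → R at (9,17/3); v=(-3,2)
2. t=13/6 → T at (5/2,10); v=(-3,-2)
3. t=5/6 → L at (0,25/3); v=(3,-2)
4. t=3 → R at (9,7/3); v=(-3,-2)
5. t=7/6 → B at (11/2,0); v=(-3,2)
6. t=11/6 → L at (0,11/3); v=(3,2)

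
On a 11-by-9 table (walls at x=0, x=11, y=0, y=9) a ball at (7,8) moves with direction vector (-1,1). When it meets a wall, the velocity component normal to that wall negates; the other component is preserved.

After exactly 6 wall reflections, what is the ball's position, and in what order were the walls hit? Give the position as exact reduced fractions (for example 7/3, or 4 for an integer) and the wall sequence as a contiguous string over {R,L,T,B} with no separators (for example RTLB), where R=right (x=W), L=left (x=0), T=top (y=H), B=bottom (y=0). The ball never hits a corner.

Final position: (1,0)
Wall sequence: TLBRTB

1. t=1 → T at (6,9); v=(-1,-1)
2. t=6 → L at (0,3); v=(1,-1)
3. t=3 → B at (3,0); v=(1,1)
4. t=8 → R at (11,8); v=(-1,1)
5. t=1 → T at (10,9); v=(-1,-1)
6. t=9 → B at (1,0); v=(-1,1)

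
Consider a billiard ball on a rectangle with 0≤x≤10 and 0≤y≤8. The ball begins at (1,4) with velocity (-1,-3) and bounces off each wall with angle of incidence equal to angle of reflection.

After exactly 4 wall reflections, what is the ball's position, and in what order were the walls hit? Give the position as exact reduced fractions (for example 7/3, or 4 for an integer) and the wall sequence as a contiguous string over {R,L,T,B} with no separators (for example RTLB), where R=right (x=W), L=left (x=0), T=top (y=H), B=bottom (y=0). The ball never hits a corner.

1. t=1 → L at (0,1); v=(1,-3)
2. t=1/3 → B at (1/3,0); v=(1,3)
3. t=8/3 → T at (3,8); v=(1,-3)
4. t=8/3 → B at (17/3,0); v=(1,3)

Final position: (17/3,0)
Wall sequence: LBTB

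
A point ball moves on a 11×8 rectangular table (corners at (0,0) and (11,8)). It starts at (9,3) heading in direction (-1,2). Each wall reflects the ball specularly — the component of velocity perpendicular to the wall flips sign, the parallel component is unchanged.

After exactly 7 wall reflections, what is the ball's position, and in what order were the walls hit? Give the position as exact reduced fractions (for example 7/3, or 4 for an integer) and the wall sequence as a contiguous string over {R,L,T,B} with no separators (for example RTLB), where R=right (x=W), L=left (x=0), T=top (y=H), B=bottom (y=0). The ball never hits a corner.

1. t=5/2 → T at (13/2,8); v=(-1,-2)
2. t=4 → B at (5/2,0); v=(-1,2)
3. t=5/2 → L at (0,5); v=(1,2)
4. t=3/2 → T at (3/2,8); v=(1,-2)
5. t=4 → B at (11/2,0); v=(1,2)
6. t=4 → T at (19/2,8); v=(1,-2)
7. t=3/2 → R at (11,5); v=(-1,-2)

Final position: (11,5)
Wall sequence: TBLTBTR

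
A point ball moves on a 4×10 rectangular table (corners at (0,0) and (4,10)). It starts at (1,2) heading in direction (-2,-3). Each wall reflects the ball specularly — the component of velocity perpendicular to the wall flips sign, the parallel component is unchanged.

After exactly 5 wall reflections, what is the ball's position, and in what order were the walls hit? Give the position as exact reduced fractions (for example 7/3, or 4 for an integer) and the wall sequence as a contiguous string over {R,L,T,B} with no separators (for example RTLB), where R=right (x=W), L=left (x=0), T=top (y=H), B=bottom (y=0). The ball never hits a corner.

Final position: (0,17/2)
Wall sequence: LBRTL

1. t=1/2 → L at (0,1/2); v=(2,-3)
2. t=1/6 → B at (1/3,0); v=(2,3)
3. t=11/6 → R at (4,11/2); v=(-2,3)
4. t=3/2 → T at (1,10); v=(-2,-3)
5. t=1/2 → L at (0,17/2); v=(2,-3)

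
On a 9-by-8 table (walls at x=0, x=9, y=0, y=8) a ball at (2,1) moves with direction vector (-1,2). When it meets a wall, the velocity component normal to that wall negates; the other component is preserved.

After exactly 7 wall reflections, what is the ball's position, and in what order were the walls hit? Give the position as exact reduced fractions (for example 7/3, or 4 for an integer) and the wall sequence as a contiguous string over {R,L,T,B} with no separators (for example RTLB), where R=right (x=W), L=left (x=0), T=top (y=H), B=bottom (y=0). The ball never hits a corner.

1. t=2 → L at (0,5); v=(1,2)
2. t=3/2 → T at (3/2,8); v=(1,-2)
3. t=4 → B at (11/2,0); v=(1,2)
4. t=7/2 → R at (9,7); v=(-1,2)
5. t=1/2 → T at (17/2,8); v=(-1,-2)
6. t=4 → B at (9/2,0); v=(-1,2)
7. t=4 → T at (1/2,8); v=(-1,-2)

Final position: (1/2,8)
Wall sequence: LTBRTBT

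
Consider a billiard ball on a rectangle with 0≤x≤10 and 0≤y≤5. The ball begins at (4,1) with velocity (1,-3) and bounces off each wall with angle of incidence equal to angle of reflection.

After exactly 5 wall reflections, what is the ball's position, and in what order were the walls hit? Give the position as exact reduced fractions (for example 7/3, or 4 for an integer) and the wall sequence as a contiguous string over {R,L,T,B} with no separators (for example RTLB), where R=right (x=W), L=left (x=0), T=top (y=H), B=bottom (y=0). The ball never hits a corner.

1. t=1/3 → B at (13/3,0); v=(1,3)
2. t=5/3 → T at (6,5); v=(1,-3)
3. t=5/3 → B at (23/3,0); v=(1,3)
4. t=5/3 → T at (28/3,5); v=(1,-3)
5. t=2/3 → R at (10,3); v=(-1,-3)

Final position: (10,3)
Wall sequence: BTBTR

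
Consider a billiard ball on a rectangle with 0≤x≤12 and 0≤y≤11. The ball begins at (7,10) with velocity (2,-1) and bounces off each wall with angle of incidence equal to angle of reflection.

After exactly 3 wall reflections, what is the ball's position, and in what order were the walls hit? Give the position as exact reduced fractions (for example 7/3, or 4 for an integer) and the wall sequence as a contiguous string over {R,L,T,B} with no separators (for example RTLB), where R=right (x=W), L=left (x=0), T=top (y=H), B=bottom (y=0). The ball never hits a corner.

1. t=5/2 → R at (12,15/2); v=(-2,-1)
2. t=6 → L at (0,3/2); v=(2,-1)
3. t=3/2 → B at (3,0); v=(2,1)

Final position: (3,0)
Wall sequence: RLB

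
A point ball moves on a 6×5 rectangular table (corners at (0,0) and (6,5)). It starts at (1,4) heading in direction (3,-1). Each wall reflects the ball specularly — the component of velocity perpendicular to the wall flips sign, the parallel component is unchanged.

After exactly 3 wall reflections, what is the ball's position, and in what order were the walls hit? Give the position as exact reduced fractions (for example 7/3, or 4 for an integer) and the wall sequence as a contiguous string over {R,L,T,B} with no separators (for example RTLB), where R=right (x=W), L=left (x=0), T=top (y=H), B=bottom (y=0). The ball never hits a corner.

1. t=5/3 → R at (6,7/3); v=(-3,-1)
2. t=2 → L at (0,1/3); v=(3,-1)
3. t=1/3 → B at (1,0); v=(3,1)

Final position: (1,0)
Wall sequence: RLB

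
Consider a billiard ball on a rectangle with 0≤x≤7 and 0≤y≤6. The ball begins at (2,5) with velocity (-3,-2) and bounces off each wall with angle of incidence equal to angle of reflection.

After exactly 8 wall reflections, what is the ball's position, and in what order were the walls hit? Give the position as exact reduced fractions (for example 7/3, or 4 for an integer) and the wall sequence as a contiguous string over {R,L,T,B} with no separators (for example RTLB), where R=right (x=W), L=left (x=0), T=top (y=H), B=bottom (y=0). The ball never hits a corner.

1. t=2/3 → L at (0,11/3); v=(3,-2)
2. t=11/6 → B at (11/2,0); v=(3,2)
3. t=1/2 → R at (7,1); v=(-3,2)
4. t=7/3 → L at (0,17/3); v=(3,2)
5. t=1/6 → T at (1/2,6); v=(3,-2)
6. t=13/6 → R at (7,5/3); v=(-3,-2)
7. t=5/6 → B at (9/2,0); v=(-3,2)
8. t=3/2 → L at (0,3); v=(3,2)

Final position: (0,3)
Wall sequence: LBRLTRBL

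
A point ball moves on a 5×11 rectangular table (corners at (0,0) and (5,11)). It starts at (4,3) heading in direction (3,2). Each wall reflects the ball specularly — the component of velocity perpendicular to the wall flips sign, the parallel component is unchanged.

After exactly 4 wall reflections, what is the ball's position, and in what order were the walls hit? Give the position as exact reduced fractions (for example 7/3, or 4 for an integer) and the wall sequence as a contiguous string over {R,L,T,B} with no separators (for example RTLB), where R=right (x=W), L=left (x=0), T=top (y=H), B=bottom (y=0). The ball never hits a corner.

1. t=1/3 → R at (5,11/3); v=(-3,2)
2. t=5/3 → L at (0,7); v=(3,2)
3. t=5/3 → R at (5,31/3); v=(-3,2)
4. t=1/3 → T at (4,11); v=(-3,-2)

Final position: (4,11)
Wall sequence: RLRT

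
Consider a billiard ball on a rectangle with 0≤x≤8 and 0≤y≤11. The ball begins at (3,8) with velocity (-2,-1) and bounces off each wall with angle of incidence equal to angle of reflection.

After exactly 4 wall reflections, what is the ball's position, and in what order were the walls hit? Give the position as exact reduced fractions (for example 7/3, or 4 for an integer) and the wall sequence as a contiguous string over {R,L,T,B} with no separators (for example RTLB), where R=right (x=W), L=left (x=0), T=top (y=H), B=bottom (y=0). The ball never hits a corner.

1. t=3/2 → L at (0,13/2); v=(2,-1)
2. t=4 → R at (8,5/2); v=(-2,-1)
3. t=5/2 → B at (3,0); v=(-2,1)
4. t=3/2 → L at (0,3/2); v=(2,1)

Final position: (0,3/2)
Wall sequence: LRBL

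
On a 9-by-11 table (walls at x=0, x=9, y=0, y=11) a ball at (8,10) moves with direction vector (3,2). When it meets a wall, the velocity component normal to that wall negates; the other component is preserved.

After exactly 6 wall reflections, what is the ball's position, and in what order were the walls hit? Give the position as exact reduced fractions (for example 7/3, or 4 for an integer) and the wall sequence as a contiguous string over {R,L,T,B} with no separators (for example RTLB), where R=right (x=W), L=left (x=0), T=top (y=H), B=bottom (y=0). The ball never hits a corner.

1. t=1/3 → R at (9,32/3); v=(-3,2)
2. t=1/6 → T at (17/2,11); v=(-3,-2)
3. t=17/6 → L at (0,16/3); v=(3,-2)
4. t=8/3 → B at (8,0); v=(3,2)
5. t=1/3 → R at (9,2/3); v=(-3,2)
6. t=3 → L at (0,20/3); v=(3,2)

Final position: (0,20/3)
Wall sequence: RTLBRL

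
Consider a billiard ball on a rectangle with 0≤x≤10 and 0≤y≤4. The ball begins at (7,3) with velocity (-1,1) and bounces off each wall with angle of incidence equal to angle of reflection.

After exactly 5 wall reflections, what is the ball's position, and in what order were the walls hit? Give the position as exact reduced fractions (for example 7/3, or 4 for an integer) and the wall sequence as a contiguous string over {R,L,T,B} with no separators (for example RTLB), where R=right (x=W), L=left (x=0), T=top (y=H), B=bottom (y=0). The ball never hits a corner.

1. t=1 → T at (6,4); v=(-1,-1)
2. t=4 → B at (2,0); v=(-1,1)
3. t=2 → L at (0,2); v=(1,1)
4. t=2 → T at (2,4); v=(1,-1)
5. t=4 → B at (6,0); v=(1,1)

Final position: (6,0)
Wall sequence: TBLTB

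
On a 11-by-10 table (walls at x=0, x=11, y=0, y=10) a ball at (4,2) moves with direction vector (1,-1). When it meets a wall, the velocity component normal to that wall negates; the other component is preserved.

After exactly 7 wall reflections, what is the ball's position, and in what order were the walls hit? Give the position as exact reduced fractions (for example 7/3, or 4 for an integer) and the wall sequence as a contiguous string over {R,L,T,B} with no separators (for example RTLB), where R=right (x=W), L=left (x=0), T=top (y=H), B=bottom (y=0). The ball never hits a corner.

Final position: (8,10)
Wall sequence: BRTLBRT

1. t=2 → B at (6,0); v=(1,1)
2. t=5 → R at (11,5); v=(-1,1)
3. t=5 → T at (6,10); v=(-1,-1)
4. t=6 → L at (0,4); v=(1,-1)
5. t=4 → B at (4,0); v=(1,1)
6. t=7 → R at (11,7); v=(-1,1)
7. t=3 → T at (8,10); v=(-1,-1)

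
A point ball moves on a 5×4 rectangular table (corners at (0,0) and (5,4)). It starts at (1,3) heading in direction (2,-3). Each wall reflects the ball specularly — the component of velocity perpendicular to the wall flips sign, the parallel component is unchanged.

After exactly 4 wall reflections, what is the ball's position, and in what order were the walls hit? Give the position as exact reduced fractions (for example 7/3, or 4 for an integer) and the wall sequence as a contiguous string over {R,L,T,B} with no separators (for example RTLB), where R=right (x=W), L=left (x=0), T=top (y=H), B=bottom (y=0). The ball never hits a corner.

Final position: (5/3,0)
Wall sequence: BRTB

1. t=1 → B at (3,0); v=(2,3)
2. t=1 → R at (5,3); v=(-2,3)
3. t=1/3 → T at (13/3,4); v=(-2,-3)
4. t=4/3 → B at (5/3,0); v=(-2,3)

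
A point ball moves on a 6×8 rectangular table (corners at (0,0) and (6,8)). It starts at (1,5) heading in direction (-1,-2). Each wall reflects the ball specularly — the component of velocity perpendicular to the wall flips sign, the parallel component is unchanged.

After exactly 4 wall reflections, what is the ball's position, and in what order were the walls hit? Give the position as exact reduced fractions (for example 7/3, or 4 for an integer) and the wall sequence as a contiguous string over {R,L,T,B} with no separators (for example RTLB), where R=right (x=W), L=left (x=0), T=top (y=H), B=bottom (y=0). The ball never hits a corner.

1. t=1 → L at (0,3); v=(1,-2)
2. t=3/2 → B at (3/2,0); v=(1,2)
3. t=4 → T at (11/2,8); v=(1,-2)
4. t=1/2 → R at (6,7); v=(-1,-2)

Final position: (6,7)
Wall sequence: LBTR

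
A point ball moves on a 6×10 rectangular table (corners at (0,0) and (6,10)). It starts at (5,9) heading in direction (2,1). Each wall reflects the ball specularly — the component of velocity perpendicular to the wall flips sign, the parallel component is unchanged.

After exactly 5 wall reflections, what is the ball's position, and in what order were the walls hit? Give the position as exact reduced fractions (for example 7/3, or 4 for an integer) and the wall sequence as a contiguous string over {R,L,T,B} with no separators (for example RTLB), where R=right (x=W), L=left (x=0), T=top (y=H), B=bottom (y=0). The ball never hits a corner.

1. t=1/2 → R at (6,19/2); v=(-2,1)
2. t=1/2 → T at (5,10); v=(-2,-1)
3. t=5/2 → L at (0,15/2); v=(2,-1)
4. t=3 → R at (6,9/2); v=(-2,-1)
5. t=3 → L at (0,3/2); v=(2,-1)

Final position: (0,3/2)
Wall sequence: RTLRL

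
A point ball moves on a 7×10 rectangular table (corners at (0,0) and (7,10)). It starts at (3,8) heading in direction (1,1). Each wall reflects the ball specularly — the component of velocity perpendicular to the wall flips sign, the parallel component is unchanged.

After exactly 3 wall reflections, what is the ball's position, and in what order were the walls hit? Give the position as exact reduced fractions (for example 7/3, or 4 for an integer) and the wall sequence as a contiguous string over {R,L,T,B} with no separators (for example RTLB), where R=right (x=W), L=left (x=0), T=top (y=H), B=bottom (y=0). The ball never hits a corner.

Final position: (0,1)
Wall sequence: TRL

1. t=2 → T at (5,10); v=(1,-1)
2. t=2 → R at (7,8); v=(-1,-1)
3. t=7 → L at (0,1); v=(1,-1)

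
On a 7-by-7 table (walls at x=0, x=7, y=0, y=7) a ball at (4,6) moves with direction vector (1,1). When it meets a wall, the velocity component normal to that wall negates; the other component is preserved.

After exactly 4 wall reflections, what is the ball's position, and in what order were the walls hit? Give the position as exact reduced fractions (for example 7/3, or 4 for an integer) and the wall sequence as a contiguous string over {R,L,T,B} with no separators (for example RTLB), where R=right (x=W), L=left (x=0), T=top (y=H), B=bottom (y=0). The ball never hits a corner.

1. t=1 → T at (5,7); v=(1,-1)
2. t=2 → R at (7,5); v=(-1,-1)
3. t=5 → B at (2,0); v=(-1,1)
4. t=2 → L at (0,2); v=(1,1)

Final position: (0,2)
Wall sequence: TRBL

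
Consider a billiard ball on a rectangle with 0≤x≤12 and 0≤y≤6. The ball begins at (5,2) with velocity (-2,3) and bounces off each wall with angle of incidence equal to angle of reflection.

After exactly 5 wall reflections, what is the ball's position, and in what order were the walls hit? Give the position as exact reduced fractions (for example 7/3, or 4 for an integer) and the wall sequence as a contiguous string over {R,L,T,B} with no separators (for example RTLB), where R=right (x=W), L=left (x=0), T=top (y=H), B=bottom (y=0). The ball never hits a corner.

1. t=4/3 → T at (7/3,6); v=(-2,-3)
2. t=7/6 → L at (0,5/2); v=(2,-3)
3. t=5/6 → B at (5/3,0); v=(2,3)
4. t=2 → T at (17/3,6); v=(2,-3)
5. t=2 → B at (29/3,0); v=(2,3)

Final position: (29/3,0)
Wall sequence: TLBTB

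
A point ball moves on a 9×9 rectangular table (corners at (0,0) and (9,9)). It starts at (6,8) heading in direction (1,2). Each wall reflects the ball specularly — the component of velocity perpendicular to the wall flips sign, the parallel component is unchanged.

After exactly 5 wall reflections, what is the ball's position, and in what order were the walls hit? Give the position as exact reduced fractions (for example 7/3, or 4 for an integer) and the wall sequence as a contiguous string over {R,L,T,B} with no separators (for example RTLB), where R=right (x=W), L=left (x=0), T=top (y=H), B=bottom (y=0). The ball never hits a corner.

Final position: (0,4)
Wall sequence: TRBTL

1. t=1/2 → T at (13/2,9); v=(1,-2)
2. t=5/2 → R at (9,4); v=(-1,-2)
3. t=2 → B at (7,0); v=(-1,2)
4. t=9/2 → T at (5/2,9); v=(-1,-2)
5. t=5/2 → L at (0,4); v=(1,-2)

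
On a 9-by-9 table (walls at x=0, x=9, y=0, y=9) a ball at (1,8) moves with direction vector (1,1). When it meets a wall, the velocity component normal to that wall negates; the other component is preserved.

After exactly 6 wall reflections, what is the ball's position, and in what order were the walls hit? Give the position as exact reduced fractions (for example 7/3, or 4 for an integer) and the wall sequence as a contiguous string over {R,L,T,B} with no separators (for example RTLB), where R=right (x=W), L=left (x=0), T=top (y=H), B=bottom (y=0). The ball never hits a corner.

1. t=1 → T at (2,9); v=(1,-1)
2. t=7 → R at (9,2); v=(-1,-1)
3. t=2 → B at (7,0); v=(-1,1)
4. t=7 → L at (0,7); v=(1,1)
5. t=2 → T at (2,9); v=(1,-1)
6. t=7 → R at (9,2); v=(-1,-1)

Final position: (9,2)
Wall sequence: TRBLTR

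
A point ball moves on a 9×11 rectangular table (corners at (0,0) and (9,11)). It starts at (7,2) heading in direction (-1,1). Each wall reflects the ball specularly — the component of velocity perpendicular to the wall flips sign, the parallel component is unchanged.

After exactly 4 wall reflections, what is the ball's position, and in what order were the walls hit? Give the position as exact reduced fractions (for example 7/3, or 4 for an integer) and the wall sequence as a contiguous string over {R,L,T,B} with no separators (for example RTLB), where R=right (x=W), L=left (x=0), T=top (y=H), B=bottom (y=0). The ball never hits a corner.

Final position: (5,0)
Wall sequence: LTRB

1. t=7 → L at (0,9); v=(1,1)
2. t=2 → T at (2,11); v=(1,-1)
3. t=7 → R at (9,4); v=(-1,-1)
4. t=4 → B at (5,0); v=(-1,1)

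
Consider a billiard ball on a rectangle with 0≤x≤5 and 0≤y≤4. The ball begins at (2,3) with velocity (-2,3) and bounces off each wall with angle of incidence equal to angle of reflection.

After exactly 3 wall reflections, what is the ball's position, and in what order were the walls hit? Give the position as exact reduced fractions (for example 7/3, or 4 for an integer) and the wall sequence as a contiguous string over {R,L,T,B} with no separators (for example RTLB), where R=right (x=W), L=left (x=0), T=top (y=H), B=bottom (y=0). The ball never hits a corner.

1. t=1/3 → T at (4/3,4); v=(-2,-3)
2. t=2/3 → L at (0,2); v=(2,-3)
3. t=2/3 → B at (4/3,0); v=(2,3)

Final position: (4/3,0)
Wall sequence: TLB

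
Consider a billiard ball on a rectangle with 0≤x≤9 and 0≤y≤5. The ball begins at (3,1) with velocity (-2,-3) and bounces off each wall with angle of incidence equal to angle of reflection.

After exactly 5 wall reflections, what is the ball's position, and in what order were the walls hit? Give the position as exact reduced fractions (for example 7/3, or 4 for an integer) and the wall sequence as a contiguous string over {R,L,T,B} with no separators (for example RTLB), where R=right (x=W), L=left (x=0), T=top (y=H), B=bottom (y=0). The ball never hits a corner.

1. t=1/3 → B at (7/3,0); v=(-2,3)
2. t=7/6 → L at (0,7/2); v=(2,3)
3. t=1/2 → T at (1,5); v=(2,-3)
4. t=5/3 → B at (13/3,0); v=(2,3)
5. t=5/3 → T at (23/3,5); v=(2,-3)

Final position: (23/3,5)
Wall sequence: BLTBT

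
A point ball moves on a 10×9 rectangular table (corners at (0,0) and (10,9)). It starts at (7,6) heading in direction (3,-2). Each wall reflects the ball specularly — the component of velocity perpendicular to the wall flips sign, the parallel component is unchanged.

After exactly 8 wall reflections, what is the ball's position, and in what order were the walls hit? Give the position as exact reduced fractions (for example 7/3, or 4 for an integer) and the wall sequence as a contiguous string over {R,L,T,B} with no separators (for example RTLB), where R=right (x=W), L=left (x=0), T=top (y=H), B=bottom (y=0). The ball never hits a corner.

1. t=1 → R at (10,4); v=(-3,-2)
2. t=2 → B at (4,0); v=(-3,2)
3. t=4/3 → L at (0,8/3); v=(3,2)
4. t=19/6 → T at (19/2,9); v=(3,-2)
5. t=1/6 → R at (10,26/3); v=(-3,-2)
6. t=10/3 → L at (0,2); v=(3,-2)
7. t=1 → B at (3,0); v=(3,2)
8. t=7/3 → R at (10,14/3); v=(-3,2)

Final position: (10,14/3)
Wall sequence: RBLTRLBR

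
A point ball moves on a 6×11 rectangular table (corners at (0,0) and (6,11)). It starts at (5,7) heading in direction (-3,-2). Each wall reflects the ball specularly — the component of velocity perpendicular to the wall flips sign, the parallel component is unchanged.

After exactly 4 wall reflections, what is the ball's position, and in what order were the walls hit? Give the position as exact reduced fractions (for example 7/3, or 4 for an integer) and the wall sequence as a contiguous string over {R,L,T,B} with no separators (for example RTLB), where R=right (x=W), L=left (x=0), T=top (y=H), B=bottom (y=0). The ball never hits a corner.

Final position: (0,13/3)
Wall sequence: LBRL

1. t=5/3 → L at (0,11/3); v=(3,-2)
2. t=11/6 → B at (11/2,0); v=(3,2)
3. t=1/6 → R at (6,1/3); v=(-3,2)
4. t=2 → L at (0,13/3); v=(3,2)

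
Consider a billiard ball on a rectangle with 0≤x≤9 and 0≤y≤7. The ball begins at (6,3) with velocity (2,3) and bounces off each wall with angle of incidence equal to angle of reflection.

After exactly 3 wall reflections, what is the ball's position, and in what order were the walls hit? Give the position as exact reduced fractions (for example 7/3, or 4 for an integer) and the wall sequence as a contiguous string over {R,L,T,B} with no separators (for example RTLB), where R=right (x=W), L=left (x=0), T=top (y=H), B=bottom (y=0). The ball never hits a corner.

1. t=4/3 → T at (26/3,7); v=(2,-3)
2. t=1/6 → R at (9,13/2); v=(-2,-3)
3. t=13/6 → B at (14/3,0); v=(-2,3)

Final position: (14/3,0)
Wall sequence: TRB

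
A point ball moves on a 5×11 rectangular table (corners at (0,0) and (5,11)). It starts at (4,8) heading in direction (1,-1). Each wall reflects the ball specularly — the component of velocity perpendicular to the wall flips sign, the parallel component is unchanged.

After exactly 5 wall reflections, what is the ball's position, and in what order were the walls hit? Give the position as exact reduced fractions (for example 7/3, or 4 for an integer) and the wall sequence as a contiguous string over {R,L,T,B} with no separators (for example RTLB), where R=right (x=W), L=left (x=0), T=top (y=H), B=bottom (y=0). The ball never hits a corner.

1. t=1 → R at (5,7); v=(-1,-1)
2. t=5 → L at (0,2); v=(1,-1)
3. t=2 → B at (2,0); v=(1,1)
4. t=3 → R at (5,3); v=(-1,1)
5. t=5 → L at (0,8); v=(1,1)

Final position: (0,8)
Wall sequence: RLBRL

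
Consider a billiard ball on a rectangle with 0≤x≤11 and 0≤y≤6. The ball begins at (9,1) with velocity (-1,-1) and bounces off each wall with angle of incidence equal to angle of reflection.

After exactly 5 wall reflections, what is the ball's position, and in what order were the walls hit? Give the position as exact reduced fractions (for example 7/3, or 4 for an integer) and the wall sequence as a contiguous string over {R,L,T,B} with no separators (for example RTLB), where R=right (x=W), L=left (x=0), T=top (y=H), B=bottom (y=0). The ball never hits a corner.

Final position: (10,6)
Wall sequence: BTLBT

1. t=1 → B at (8,0); v=(-1,1)
2. t=6 → T at (2,6); v=(-1,-1)
3. t=2 → L at (0,4); v=(1,-1)
4. t=4 → B at (4,0); v=(1,1)
5. t=6 → T at (10,6); v=(1,-1)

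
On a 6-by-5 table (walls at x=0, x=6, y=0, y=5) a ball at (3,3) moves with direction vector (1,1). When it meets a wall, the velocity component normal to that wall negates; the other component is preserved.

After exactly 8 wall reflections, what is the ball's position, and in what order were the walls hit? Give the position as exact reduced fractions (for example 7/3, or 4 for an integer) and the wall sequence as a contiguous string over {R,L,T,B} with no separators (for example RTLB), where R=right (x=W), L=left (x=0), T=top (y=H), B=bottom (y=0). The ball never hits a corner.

1. t=2 → T at (5,5); v=(1,-1)
2. t=1 → R at (6,4); v=(-1,-1)
3. t=4 → B at (2,0); v=(-1,1)
4. t=2 → L at (0,2); v=(1,1)
5. t=3 → T at (3,5); v=(1,-1)
6. t=3 → R at (6,2); v=(-1,-1)
7. t=2 → B at (4,0); v=(-1,1)
8. t=4 → L at (0,4); v=(1,1)

Final position: (0,4)
Wall sequence: TRBLTRBL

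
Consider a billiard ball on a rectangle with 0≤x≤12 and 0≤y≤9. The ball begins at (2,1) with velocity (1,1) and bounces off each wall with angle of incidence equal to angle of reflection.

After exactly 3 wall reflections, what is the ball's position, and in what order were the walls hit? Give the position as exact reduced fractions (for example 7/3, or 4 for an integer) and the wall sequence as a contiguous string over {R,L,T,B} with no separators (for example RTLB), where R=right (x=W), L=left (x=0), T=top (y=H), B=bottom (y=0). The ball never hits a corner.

1. t=8 → T at (10,9); v=(1,-1)
2. t=2 → R at (12,7); v=(-1,-1)
3. t=7 → B at (5,0); v=(-1,1)

Final position: (5,0)
Wall sequence: TRB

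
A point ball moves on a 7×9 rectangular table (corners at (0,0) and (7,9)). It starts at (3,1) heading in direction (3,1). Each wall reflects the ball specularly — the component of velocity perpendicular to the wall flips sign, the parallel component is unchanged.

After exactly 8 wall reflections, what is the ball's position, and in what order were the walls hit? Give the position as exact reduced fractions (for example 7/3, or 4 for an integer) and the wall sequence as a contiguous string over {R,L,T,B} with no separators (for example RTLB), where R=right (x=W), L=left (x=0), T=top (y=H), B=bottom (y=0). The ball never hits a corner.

Final position: (7,5/3)
Wall sequence: RLRTLRLR

1. t=4/3 → R at (7,7/3); v=(-3,1)
2. t=7/3 → L at (0,14/3); v=(3,1)
3. t=7/3 → R at (7,7); v=(-3,1)
4. t=2 → T at (1,9); v=(-3,-1)
5. t=1/3 → L at (0,26/3); v=(3,-1)
6. t=7/3 → R at (7,19/3); v=(-3,-1)
7. t=7/3 → L at (0,4); v=(3,-1)
8. t=7/3 → R at (7,5/3); v=(-3,-1)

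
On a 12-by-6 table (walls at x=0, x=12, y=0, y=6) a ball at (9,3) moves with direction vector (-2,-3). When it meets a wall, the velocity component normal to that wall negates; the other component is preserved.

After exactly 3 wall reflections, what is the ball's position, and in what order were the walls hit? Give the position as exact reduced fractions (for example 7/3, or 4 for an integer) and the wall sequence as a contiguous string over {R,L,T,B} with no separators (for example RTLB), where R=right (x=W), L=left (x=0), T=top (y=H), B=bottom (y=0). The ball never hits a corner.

Final position: (0,3/2)
Wall sequence: BTL

1. t=1 → B at (7,0); v=(-2,3)
2. t=2 → T at (3,6); v=(-2,-3)
3. t=3/2 → L at (0,3/2); v=(2,-3)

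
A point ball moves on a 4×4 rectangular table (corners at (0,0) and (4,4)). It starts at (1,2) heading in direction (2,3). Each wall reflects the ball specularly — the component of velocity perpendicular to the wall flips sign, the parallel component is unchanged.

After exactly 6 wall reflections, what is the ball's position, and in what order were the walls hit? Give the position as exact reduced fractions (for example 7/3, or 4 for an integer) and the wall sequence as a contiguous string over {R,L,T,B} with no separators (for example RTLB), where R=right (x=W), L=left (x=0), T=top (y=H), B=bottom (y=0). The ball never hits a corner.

Final position: (7/3,0)
Wall sequence: TRBTLB

1. t=2/3 → T at (7/3,4); v=(2,-3)
2. t=5/6 → R at (4,3/2); v=(-2,-3)
3. t=1/2 → B at (3,0); v=(-2,3)
4. t=4/3 → T at (1/3,4); v=(-2,-3)
5. t=1/6 → L at (0,7/2); v=(2,-3)
6. t=7/6 → B at (7/3,0); v=(2,3)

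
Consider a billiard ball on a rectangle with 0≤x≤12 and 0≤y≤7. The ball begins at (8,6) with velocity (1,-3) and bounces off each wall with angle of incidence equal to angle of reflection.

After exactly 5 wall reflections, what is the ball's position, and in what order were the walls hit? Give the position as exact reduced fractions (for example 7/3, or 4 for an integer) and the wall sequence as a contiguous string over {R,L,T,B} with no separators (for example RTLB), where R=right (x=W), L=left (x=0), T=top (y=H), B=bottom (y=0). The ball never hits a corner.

Final position: (7,7)
Wall sequence: BRTBT

1. t=2 → B at (10,0); v=(1,3)
2. t=2 → R at (12,6); v=(-1,3)
3. t=1/3 → T at (35/3,7); v=(-1,-3)
4. t=7/3 → B at (28/3,0); v=(-1,3)
5. t=7/3 → T at (7,7); v=(-1,-3)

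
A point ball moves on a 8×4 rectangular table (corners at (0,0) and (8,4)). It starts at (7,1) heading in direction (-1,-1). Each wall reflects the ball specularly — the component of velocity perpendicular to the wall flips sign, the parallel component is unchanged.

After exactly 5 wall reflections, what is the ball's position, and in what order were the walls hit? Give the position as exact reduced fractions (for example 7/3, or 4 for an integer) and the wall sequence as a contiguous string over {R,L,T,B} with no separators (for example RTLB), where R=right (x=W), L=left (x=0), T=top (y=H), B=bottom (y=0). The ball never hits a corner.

1. t=1 → B at (6,0); v=(-1,1)
2. t=4 → T at (2,4); v=(-1,-1)
3. t=2 → L at (0,2); v=(1,-1)
4. t=2 → B at (2,0); v=(1,1)
5. t=4 → T at (6,4); v=(1,-1)

Final position: (6,4)
Wall sequence: BTLBT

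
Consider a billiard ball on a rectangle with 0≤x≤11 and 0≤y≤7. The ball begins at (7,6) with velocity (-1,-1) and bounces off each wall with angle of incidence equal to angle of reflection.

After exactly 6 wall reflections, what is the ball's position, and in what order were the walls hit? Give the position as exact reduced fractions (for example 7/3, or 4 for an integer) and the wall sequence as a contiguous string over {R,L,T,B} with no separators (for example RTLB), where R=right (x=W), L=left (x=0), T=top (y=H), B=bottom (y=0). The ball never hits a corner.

1. t=6 → B at (1,0); v=(-1,1)
2. t=1 → L at (0,1); v=(1,1)
3. t=6 → T at (6,7); v=(1,-1)
4. t=5 → R at (11,2); v=(-1,-1)
5. t=2 → B at (9,0); v=(-1,1)
6. t=7 → T at (2,7); v=(-1,-1)

Final position: (2,7)
Wall sequence: BLTRBT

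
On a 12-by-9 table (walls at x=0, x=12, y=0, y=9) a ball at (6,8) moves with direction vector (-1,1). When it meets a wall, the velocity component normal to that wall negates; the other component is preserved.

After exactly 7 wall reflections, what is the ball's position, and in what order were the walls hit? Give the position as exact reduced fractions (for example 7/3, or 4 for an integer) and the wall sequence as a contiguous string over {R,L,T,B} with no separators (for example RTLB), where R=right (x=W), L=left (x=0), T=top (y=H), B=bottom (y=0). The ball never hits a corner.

1. t=1 → T at (5,9); v=(-1,-1)
2. t=5 → L at (0,4); v=(1,-1)
3. t=4 → B at (4,0); v=(1,1)
4. t=8 → R at (12,8); v=(-1,1)
5. t=1 → T at (11,9); v=(-1,-1)
6. t=9 → B at (2,0); v=(-1,1)
7. t=2 → L at (0,2); v=(1,1)

Final position: (0,2)
Wall sequence: TLBRTBL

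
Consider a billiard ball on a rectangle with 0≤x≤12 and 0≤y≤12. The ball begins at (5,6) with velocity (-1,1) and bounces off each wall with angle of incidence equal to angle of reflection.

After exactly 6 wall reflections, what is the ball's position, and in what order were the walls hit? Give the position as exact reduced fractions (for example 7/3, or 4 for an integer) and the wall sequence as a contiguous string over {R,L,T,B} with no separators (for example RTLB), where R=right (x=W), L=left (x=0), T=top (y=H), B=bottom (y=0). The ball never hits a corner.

1. t=5 → L at (0,11); v=(1,1)
2. t=1 → T at (1,12); v=(1,-1)
3. t=11 → R at (12,1); v=(-1,-1)
4. t=1 → B at (11,0); v=(-1,1)
5. t=11 → L at (0,11); v=(1,1)
6. t=1 → T at (1,12); v=(1,-1)

Final position: (1,12)
Wall sequence: LTRBLT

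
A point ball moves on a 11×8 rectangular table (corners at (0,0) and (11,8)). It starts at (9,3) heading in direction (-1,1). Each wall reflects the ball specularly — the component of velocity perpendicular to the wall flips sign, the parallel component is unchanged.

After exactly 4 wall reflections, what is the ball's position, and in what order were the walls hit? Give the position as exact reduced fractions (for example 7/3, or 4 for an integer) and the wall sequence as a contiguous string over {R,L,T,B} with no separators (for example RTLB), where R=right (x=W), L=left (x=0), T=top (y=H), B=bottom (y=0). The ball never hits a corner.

1. t=5 → T at (4,8); v=(-1,-1)
2. t=4 → L at (0,4); v=(1,-1)
3. t=4 → B at (4,0); v=(1,1)
4. t=7 → R at (11,7); v=(-1,1)

Final position: (11,7)
Wall sequence: TLBR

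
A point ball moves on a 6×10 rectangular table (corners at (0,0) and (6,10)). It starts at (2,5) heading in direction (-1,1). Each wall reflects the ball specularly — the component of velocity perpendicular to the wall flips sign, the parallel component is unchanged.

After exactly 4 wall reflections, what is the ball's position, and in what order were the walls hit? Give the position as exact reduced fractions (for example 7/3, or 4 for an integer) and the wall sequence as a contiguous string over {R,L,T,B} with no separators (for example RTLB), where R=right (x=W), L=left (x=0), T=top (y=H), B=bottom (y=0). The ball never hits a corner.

Final position: (0,1)
Wall sequence: LTRL

1. t=2 → L at (0,7); v=(1,1)
2. t=3 → T at (3,10); v=(1,-1)
3. t=3 → R at (6,7); v=(-1,-1)
4. t=6 → L at (0,1); v=(1,-1)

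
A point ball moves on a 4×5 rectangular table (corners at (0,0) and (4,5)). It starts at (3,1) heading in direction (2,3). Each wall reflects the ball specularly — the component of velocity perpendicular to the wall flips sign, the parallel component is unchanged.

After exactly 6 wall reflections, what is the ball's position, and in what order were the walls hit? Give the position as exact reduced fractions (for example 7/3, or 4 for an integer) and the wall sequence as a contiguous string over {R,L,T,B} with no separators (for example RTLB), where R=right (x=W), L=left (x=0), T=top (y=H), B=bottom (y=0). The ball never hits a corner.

Final position: (11/3,5)
Wall sequence: RTLBRT

1. t=1/2 → R at (4,5/2); v=(-2,3)
2. t=5/6 → T at (7/3,5); v=(-2,-3)
3. t=7/6 → L at (0,3/2); v=(2,-3)
4. t=1/2 → B at (1,0); v=(2,3)
5. t=3/2 → R at (4,9/2); v=(-2,3)
6. t=1/6 → T at (11/3,5); v=(-2,-3)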